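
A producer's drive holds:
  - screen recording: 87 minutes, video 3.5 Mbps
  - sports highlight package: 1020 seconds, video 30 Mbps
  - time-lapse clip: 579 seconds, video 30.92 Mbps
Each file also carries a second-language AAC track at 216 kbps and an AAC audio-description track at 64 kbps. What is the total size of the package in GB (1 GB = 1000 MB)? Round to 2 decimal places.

Audio total: 216 + 64 = 280 kbps = 0.280 Mbps.
screen recording: 3.780 Mbps × 5220 s = 19731.6 Mb
sports highlight package: 30.280 Mbps × 1020 s = 30885.6 Mb
time-lapse clip: 31.200 Mbps × 579 s = 18064.8 Mb
Total: 68682.0 Mb = 8585.2 MB.
= 8.585 GB.

8.59 GB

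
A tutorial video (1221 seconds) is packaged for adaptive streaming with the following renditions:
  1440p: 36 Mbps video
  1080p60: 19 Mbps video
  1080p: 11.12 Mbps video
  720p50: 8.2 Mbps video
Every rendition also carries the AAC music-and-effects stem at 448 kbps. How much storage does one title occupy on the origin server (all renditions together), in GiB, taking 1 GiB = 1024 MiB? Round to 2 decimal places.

10.82 GiB

Audio: 448 kbps = 0.448 Mbps.
Sum of rendition bitrates: (36+0.448) + (19+0.448) + (11.12+0.448) + (8.2+0.448) = 76.112 Mbps.
× 1221 s = 92,933 Mb = 11,617 MB = 10.82 GiB.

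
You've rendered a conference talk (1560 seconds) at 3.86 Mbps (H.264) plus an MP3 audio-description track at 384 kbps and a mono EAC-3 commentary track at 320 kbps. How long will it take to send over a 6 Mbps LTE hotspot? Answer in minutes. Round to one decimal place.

19.8 minutes

Audio total: 384 + 320 = 704 kbps = 0.704 Mbps.
Total bitrate: 4.564 Mbps.
File: 4.564 Mbps × 1560 s = 7119.8 Mb.
At 6 Mbps: 7119.8 / 6 = 1186.6 s ≈ 19.8 minutes.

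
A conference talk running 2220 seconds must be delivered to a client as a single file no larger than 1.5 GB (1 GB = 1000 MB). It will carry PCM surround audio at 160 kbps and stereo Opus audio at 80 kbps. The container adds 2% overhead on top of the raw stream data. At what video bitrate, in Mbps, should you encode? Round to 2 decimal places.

Budget: 1.5 GB = 12000.0 Mb.
Stream payload after overhead: 12000.0 / 1.02 = 11764.7 Mb.
Total bitrate budget: 11764.7 Mb / 2220 s = 5.299 Mbps.
Audio total: 160 + 80 = 240 kbps = 0.240 Mbps.
Video: 5.299 − 0.240 = 5.059 Mbps.

5.06 Mbps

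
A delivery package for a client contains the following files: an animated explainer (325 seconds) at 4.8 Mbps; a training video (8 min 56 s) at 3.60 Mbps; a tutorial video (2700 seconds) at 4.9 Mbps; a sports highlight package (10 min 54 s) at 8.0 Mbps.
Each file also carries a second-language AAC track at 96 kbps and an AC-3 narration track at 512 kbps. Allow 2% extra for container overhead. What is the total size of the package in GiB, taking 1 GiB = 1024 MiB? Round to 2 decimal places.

2.91 GiB

Audio total: 96 + 512 = 608 kbps = 0.608 Mbps.
animated explainer: 5.408 Mbps × 325 s × 1.02 = 1792.8 Mb
training video: 4.208 Mbps × 536 s × 1.02 = 2300.6 Mb
tutorial video: 5.508 Mbps × 2700 s × 1.02 = 15169.0 Mb
sports highlight package: 8.608 Mbps × 654 s × 1.02 = 5742.2 Mb
Total: 25004.6 Mb = 3125.6 MB.
= 2.911 GiB.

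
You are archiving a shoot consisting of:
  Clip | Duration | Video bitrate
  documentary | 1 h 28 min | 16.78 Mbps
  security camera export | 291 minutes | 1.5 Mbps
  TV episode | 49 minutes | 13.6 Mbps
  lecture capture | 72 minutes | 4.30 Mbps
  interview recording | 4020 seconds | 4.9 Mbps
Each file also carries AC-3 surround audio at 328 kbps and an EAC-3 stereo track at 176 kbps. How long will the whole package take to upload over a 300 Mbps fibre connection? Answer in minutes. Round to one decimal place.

11.7 minutes

Audio total: 328 + 176 = 504 kbps = 0.504 Mbps.
documentary: 17.284 Mbps × 5280 s = 91259.5 Mb
security camera export: 2.004 Mbps × 17460 s = 34989.8 Mb
TV episode: 14.104 Mbps × 2940 s = 41465.8 Mb
lecture capture: 4.804 Mbps × 4320 s = 20753.3 Mb
interview recording: 5.404 Mbps × 4020 s = 21724.1 Mb
Total: 210192.5 Mb = 26274.1 MB.
At 300 Mbps: 210192.5 / 300 = 701 s ≈ 11.7 minutes.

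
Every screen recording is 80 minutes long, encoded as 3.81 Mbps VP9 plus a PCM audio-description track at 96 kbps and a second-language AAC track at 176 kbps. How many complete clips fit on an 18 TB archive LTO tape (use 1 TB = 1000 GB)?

7349

80 min = 4800 s
Audio total: 96 + 176 = 272 kbps = 0.272 Mbps.
Total bitrate: 4.082 Mbps.
Per item: 4.082 Mbps × 4800 s = 19,594 Mb = 2,449 MB.
Capacity: 18 TB = 144,000,000 Mb; 7349.34 items → 7349 complete.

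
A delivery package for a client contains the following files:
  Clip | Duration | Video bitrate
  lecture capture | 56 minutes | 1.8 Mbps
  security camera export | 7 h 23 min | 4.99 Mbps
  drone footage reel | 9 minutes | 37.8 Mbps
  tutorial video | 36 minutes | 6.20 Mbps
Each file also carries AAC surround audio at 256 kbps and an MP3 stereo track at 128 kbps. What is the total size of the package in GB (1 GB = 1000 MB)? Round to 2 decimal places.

Audio total: 256 + 128 = 384 kbps = 0.384 Mbps.
lecture capture: 2.184 Mbps × 3360 s = 7338.2 Mb
security camera export: 5.374 Mbps × 26580 s = 142840.9 Mb
drone footage reel: 38.184 Mbps × 540 s = 20619.4 Mb
tutorial video: 6.584 Mbps × 2160 s = 14221.4 Mb
Total: 185020.0 Mb = 23127.5 MB.
= 23.13 GB.

23.13 GB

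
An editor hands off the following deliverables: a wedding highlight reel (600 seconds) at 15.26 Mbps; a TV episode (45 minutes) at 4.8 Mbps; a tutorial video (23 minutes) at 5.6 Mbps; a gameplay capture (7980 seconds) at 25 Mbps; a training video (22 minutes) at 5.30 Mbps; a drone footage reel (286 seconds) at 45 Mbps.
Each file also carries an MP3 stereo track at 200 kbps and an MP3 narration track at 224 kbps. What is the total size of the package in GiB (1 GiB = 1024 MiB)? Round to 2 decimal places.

Audio total: 200 + 224 = 424 kbps = 0.424 Mbps.
wedding highlight reel: 15.684 Mbps × 600 s = 9410.4 Mb
TV episode: 5.224 Mbps × 2700 s = 14104.8 Mb
tutorial video: 6.024 Mbps × 1380 s = 8313.1 Mb
gameplay capture: 25.424 Mbps × 7980 s = 202883.5 Mb
training video: 5.724 Mbps × 1320 s = 7555.7 Mb
drone footage reel: 45.424 Mbps × 286 s = 12991.3 Mb
Total: 255258.8 Mb = 31907.3 MB.
= 29.72 GiB.

29.72 GiB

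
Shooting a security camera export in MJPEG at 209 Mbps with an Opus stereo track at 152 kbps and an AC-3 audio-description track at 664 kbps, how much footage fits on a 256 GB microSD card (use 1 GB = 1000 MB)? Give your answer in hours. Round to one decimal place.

Audio total: 152 + 664 = 816 kbps = 0.816 Mbps.
Total bitrate: 209 + 0.816 = 209.816 Mbps.
Capacity: 256 GB = 2,048,000 Mb.
Recording time: 2,048,000 / 209.816 = 9,761 s ≈ 2.71 hours.

2.7 hours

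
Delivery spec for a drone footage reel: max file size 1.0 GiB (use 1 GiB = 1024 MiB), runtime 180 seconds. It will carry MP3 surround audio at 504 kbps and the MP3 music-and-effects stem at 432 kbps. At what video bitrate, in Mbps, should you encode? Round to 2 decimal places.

Budget: 1.0 GiB = 8589.9 Mb.
Total bitrate budget: 8589.9 Mb / 180 s = 47.722 Mbps.
Audio total: 504 + 432 = 936 kbps = 0.936 Mbps.
Video: 47.722 − 0.936 = 46.786 Mbps.

46.79 Mbps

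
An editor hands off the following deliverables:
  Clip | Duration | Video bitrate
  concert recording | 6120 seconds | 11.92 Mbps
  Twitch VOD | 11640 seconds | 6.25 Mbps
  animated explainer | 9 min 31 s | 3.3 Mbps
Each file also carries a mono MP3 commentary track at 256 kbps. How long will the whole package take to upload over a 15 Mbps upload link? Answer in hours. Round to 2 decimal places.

2.82 hours

Audio: 256 kbps = 0.256 Mbps.
concert recording: 12.176 Mbps × 6120 s = 74517.1 Mb
Twitch VOD: 6.506 Mbps × 11640 s = 75729.8 Mb
animated explainer: 3.556 Mbps × 571 s = 2030.5 Mb
Total: 152277.4 Mb = 19034.7 MB.
At 15 Mbps: 152277.4 / 15 = 10152 s ≈ 2.82 hours.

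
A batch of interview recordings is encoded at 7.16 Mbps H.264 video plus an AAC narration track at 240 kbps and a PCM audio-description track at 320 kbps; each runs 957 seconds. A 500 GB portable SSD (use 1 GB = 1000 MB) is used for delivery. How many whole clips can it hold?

541

Audio total: 240 + 320 = 560 kbps = 0.560 Mbps.
Total bitrate: 7.720 Mbps.
Per item: 7.720 Mbps × 957 s = 7,388 Mb = 923.5 MB.
Capacity: 500 GB = 4,000,000 Mb; 541.42 items → 541 complete.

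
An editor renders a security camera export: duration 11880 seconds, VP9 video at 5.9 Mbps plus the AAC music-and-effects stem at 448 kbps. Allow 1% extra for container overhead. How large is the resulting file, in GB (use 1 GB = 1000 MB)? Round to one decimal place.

9.5 GB

Audio: 448 kbps = 0.448 Mbps.
Total bitrate: 5.9 + 0.448 = 6.348 Mbps.
Stream data: 6.348 Mbps × 11880 s = 75414.2 Mb.
With 1% container overhead: ×1.01.
76,168 Mb ÷ 8 = 9,521 MB → 9.521 GB.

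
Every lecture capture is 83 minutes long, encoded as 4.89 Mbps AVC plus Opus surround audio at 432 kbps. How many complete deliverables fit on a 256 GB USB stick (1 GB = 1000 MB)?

77

83 min = 4980 s
Audio: 432 kbps = 0.432 Mbps.
Total bitrate: 5.322 Mbps.
Per item: 5.322 Mbps × 4980 s = 26,504 Mb = 3,313 MB.
Capacity: 256 GB = 2,048,000 Mb; 77.27 items → 77 complete.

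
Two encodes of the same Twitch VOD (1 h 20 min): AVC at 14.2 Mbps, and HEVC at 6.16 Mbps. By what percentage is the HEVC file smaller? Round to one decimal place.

56.6%

1 h 20 min = 80 min = 4800 s
AVC: 14.200 Mbps × 4800 s = 68160.0 Mb = 8.520 GB.
HEVC: 6.160 Mbps × 4800 s = 29568.0 Mb = 3.696 GB.
Reduction: (1 − 3.696/8.520) × 100 = 56.62%.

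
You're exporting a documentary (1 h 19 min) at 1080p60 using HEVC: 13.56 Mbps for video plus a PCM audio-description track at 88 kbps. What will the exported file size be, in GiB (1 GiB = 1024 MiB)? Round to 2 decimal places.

7.53 GiB

1 h 19 min = 79 min = 4740 s
Audio: 88 kbps = 0.088 Mbps.
Total bitrate: 13.56 + 0.088 = 13.648 Mbps.
Stream data: 13.648 Mbps × 4740 s = 64691.5 Mb.
64,692 Mb = 8,086,440,000 bytes ÷ 1,073,741,824 = 7.531 GiB.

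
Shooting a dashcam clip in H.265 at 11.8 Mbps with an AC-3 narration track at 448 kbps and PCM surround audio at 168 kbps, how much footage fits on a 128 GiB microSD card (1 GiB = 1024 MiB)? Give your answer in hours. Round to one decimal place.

Audio total: 448 + 168 = 616 kbps = 0.616 Mbps.
Total bitrate: 11.8 + 0.616 = 12.416 Mbps.
Capacity: 128 GiB = 1,099,512 Mb.
Recording time: 1,099,512 / 12.416 = 88,556 s ≈ 24.6 hours.

24.6 hours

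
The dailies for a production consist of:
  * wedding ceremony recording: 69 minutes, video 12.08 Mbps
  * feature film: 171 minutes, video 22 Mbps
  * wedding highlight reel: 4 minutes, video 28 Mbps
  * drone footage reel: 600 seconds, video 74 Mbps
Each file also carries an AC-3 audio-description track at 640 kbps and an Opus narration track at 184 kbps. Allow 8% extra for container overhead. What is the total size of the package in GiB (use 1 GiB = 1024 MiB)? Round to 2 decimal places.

42.67 GiB

Audio total: 640 + 184 = 824 kbps = 0.824 Mbps.
wedding ceremony recording: 12.904 Mbps × 4140 s × 1.08 = 57696.4 Mb
feature film: 22.824 Mbps × 10260 s × 1.08 = 252908.2 Mb
wedding highlight reel: 28.824 Mbps × 240 s × 1.08 = 7471.2 Mb
drone footage reel: 74.824 Mbps × 600 s × 1.08 = 48486.0 Mb
Total: 366561.7 Mb = 45820.2 MB.
= 42.67 GiB.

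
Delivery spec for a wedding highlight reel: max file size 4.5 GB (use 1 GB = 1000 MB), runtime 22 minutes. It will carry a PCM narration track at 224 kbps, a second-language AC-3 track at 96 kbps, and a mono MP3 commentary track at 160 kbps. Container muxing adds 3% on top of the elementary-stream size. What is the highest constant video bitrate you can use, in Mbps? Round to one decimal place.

Budget: 4.5 GB = 36000.0 Mb.
Stream payload after overhead: 36000.0 / 1.03 = 34951.5 Mb.
22 min = 1320 s
Total bitrate budget: 34951.5 Mb / 1320 s = 26.478 Mbps.
Audio total: 224 + 96 + 160 = 480 kbps = 0.480 Mbps.
Video: 26.478 − 0.480 = 25.998 Mbps.

26.0 Mbps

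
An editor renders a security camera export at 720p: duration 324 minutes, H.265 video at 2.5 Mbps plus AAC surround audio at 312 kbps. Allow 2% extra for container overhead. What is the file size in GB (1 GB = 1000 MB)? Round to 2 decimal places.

6.97 GB

324 min = 19440 s
Audio: 312 kbps = 0.312 Mbps.
Total bitrate: 2.5 + 0.312 = 2.812 Mbps.
Stream data: 2.812 Mbps × 19440 s = 54665.3 Mb.
With 2% container overhead: ×1.02.
55,759 Mb ÷ 8 = 6,970 MB → 6.970 GB.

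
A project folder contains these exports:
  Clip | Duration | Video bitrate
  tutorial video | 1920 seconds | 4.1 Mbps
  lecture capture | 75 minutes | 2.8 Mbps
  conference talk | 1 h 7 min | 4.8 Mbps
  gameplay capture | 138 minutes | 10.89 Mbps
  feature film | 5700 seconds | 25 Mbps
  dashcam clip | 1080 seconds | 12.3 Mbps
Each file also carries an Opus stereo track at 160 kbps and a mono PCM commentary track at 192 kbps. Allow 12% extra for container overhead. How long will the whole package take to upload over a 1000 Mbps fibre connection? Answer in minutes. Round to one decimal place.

Audio total: 160 + 192 = 352 kbps = 0.352 Mbps.
tutorial video: 4.452 Mbps × 1920 s × 1.12 = 9573.6 Mb
lecture capture: 3.152 Mbps × 4500 s × 1.12 = 15886.1 Mb
conference talk: 5.152 Mbps × 4020 s × 1.12 = 23196.4 Mb
gameplay capture: 11.242 Mbps × 8280 s × 1.12 = 104253.8 Mb
feature film: 25.352 Mbps × 5700 s × 1.12 = 161847.2 Mb
dashcam clip: 12.652 Mbps × 1080 s × 1.12 = 15303.9 Mb
Total: 330060.9 Mb = 41257.6 MB.
At 1000 Mbps: 330060.9 / 1000 = 330 s ≈ 5.5 minutes.

5.5 minutes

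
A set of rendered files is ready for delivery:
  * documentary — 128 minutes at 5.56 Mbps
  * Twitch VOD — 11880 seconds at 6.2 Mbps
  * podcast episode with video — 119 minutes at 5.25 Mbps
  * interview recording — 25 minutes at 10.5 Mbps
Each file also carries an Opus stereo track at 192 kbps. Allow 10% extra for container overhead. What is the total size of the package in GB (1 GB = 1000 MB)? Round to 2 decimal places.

Audio: 192 kbps = 0.192 Mbps.
documentary: 5.752 Mbps × 7680 s × 1.10 = 48592.9 Mb
Twitch VOD: 6.392 Mbps × 11880 s × 1.10 = 83530.7 Mb
podcast episode with video: 5.442 Mbps × 7140 s × 1.10 = 42741.5 Mb
interview recording: 10.692 Mbps × 1500 s × 1.10 = 17641.8 Mb
Total: 192506.8 Mb = 24063.4 MB.
= 24.06 GB.

24.06 GB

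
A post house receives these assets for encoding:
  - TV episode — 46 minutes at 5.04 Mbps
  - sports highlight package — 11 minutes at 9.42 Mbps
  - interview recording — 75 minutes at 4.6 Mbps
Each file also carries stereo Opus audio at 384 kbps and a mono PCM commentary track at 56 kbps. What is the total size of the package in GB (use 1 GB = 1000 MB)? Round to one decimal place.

Audio total: 384 + 56 = 440 kbps = 0.440 Mbps.
TV episode: 5.480 Mbps × 2760 s = 15124.8 Mb
sports highlight package: 9.860 Mbps × 660 s = 6507.6 Mb
interview recording: 5.040 Mbps × 4500 s = 22680.0 Mb
Total: 44312.4 Mb = 5539.1 MB.
= 5.539 GB.

5.5 GB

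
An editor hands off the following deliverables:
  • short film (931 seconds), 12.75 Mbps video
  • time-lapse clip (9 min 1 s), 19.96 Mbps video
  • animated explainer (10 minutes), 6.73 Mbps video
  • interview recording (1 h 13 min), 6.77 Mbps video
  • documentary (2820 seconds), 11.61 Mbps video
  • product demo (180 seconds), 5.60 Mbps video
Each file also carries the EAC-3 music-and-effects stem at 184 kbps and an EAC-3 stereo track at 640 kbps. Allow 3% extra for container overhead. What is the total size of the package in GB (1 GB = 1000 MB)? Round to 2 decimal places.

12.60 GB

Audio total: 184 + 640 = 824 kbps = 0.824 Mbps.
short film: 13.574 Mbps × 931 s × 1.03 = 13016.5 Mb
time-lapse clip: 20.784 Mbps × 541 s × 1.03 = 11581.5 Mb
animated explainer: 7.554 Mbps × 600 s × 1.03 = 4668.4 Mb
interview recording: 7.594 Mbps × 4380 s × 1.03 = 34259.6 Mb
documentary: 12.434 Mbps × 2820 s × 1.03 = 36115.8 Mb
product demo: 6.424 Mbps × 180 s × 1.03 = 1191.0 Mb
Total: 100832.7 Mb = 12604.1 MB.
= 12.60 GB.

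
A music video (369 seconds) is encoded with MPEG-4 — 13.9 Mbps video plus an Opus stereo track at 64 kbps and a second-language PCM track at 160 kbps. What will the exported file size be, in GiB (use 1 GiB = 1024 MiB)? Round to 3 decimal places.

Audio total: 64 + 160 = 224 kbps = 0.224 Mbps.
Total bitrate: 13.9 + 0.224 = 14.124 Mbps.
Stream data: 14.124 Mbps × 369 s = 5211.8 Mb.
5,212 Mb = 651,469,500 bytes ÷ 1,073,741,824 = 0.6067 GiB.

0.607 GiB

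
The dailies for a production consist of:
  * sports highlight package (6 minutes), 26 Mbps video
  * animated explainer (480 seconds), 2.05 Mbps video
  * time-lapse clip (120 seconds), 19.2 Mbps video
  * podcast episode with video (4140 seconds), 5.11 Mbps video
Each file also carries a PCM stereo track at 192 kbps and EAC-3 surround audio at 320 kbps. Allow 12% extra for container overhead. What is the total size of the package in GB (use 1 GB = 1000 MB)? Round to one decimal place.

5.1 GB

Audio total: 192 + 320 = 512 kbps = 0.512 Mbps.
sports highlight package: 26.512 Mbps × 360 s × 1.12 = 10689.6 Mb
animated explainer: 2.562 Mbps × 480 s × 1.12 = 1377.3 Mb
time-lapse clip: 19.712 Mbps × 120 s × 1.12 = 2649.3 Mb
podcast episode with video: 5.622 Mbps × 4140 s × 1.12 = 26068.1 Mb
Total: 40784.4 Mb = 5098.0 MB.
= 5.098 GB.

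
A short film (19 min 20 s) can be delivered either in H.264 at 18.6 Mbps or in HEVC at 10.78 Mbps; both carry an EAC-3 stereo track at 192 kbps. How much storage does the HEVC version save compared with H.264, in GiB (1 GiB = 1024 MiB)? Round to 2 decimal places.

1.06 GiB

19 min 20 s = 1160 s
Audio: 192 kbps = 0.192 Mbps.
H.264: 18.792 Mbps × 1160 s = 21798.7 Mb = 2.538 GiB.
HEVC: 10.972 Mbps × 1160 s = 12727.5 Mb = 1.482 GiB.
Saving: 2.538 − 1.482 = 1.056 GiB.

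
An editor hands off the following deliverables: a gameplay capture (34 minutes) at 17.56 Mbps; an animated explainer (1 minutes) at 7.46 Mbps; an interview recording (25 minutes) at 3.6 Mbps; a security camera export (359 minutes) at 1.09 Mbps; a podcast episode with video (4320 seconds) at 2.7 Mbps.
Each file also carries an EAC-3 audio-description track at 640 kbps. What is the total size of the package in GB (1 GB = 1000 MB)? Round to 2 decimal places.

11.96 GB

Audio: 640 kbps = 0.640 Mbps.
gameplay capture: 18.200 Mbps × 2040 s = 37128.0 Mb
animated explainer: 8.100 Mbps × 60 s = 486.0 Mb
interview recording: 4.240 Mbps × 1500 s = 6360.0 Mb
security camera export: 1.730 Mbps × 21540 s = 37264.2 Mb
podcast episode with video: 3.340 Mbps × 4320 s = 14428.8 Mb
Total: 95667.0 Mb = 11958.4 MB.
= 11.96 GB.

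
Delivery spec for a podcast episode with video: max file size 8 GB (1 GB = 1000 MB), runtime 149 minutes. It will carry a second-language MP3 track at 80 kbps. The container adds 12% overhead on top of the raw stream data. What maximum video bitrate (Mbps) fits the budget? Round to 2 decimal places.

6.31 Mbps

Budget: 8 GB = 64000.0 Mb.
Stream payload after overhead: 64000.0 / 1.12 = 57142.9 Mb.
149 min = 8940 s
Total bitrate budget: 57142.9 Mb / 8940 s = 6.392 Mbps.
Audio: 80 kbps = 0.080 Mbps.
Video: 6.392 − 0.080 = 6.312 Mbps.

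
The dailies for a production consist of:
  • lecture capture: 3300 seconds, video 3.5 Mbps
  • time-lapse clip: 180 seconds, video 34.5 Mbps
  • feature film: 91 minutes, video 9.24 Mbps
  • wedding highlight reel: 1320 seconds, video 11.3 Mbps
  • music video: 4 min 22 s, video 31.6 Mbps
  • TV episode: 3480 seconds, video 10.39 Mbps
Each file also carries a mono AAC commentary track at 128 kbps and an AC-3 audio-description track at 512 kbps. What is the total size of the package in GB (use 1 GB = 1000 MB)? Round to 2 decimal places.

Audio total: 128 + 512 = 640 kbps = 0.640 Mbps.
lecture capture: 4.140 Mbps × 3300 s = 13662.0 Mb
time-lapse clip: 35.140 Mbps × 180 s = 6325.2 Mb
feature film: 9.880 Mbps × 5460 s = 53944.8 Mb
wedding highlight reel: 11.940 Mbps × 1320 s = 15760.8 Mb
music video: 32.240 Mbps × 262 s = 8446.9 Mb
TV episode: 11.030 Mbps × 3480 s = 38384.4 Mb
Total: 136524.1 Mb = 17065.5 MB.
= 17.07 GB.

17.07 GB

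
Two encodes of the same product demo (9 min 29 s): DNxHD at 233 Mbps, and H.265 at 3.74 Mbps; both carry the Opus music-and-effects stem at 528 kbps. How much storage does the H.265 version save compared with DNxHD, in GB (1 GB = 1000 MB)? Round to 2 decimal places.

16.31 GB

9 min 29 s = 569 s
Audio: 528 kbps = 0.528 Mbps.
DNxHD: 233.528 Mbps × 569 s = 132877.4 Mb = 16.610 GB.
H.265: 4.268 Mbps × 569 s = 2428.5 Mb = 0.304 GB.
Saving: 16.610 − 0.304 = 16.306 GB.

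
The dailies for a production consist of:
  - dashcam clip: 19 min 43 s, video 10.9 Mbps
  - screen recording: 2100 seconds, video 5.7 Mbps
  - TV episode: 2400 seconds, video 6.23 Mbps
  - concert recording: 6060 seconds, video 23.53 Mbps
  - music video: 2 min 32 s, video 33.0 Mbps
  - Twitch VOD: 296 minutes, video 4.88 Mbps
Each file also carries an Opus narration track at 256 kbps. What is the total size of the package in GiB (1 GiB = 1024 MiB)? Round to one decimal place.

32.8 GiB

Audio: 256 kbps = 0.256 Mbps.
dashcam clip: 11.156 Mbps × 1183 s = 13197.5 Mb
screen recording: 5.956 Mbps × 2100 s = 12507.6 Mb
TV episode: 6.486 Mbps × 2400 s = 15566.4 Mb
concert recording: 23.786 Mbps × 6060 s = 144143.2 Mb
music video: 33.256 Mbps × 152 s = 5054.9 Mb
Twitch VOD: 5.136 Mbps × 17760 s = 91215.4 Mb
Total: 281685.0 Mb = 35210.6 MB.
= 32.79 GiB.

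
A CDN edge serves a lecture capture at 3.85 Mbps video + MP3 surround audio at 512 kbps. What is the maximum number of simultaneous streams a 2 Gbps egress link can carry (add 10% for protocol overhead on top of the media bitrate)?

Audio: 512 kbps = 0.512 Mbps.
Per-viewer media rate: 4.362 Mbps.
On the wire with 10% overhead: 4.798 Mbps.
2 Gbps = 2,000 Mbps; 2,000 / 4.798 = 416.82 → 416 viewers.

416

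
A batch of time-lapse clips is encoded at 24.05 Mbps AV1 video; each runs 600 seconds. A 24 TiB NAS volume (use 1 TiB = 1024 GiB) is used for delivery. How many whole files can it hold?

14629

Per item: 24.050 Mbps × 600 s = 14,430 Mb = 1,804 MB.
Capacity: 24 TiB = 211,106,233 Mb; 14629.68 items → 14629 complete.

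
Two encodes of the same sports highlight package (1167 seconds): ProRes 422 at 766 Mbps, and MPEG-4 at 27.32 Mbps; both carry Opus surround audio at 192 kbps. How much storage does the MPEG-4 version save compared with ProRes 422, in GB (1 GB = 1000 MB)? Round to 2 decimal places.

Audio: 192 kbps = 0.192 Mbps.
ProRes 422: 766.192 Mbps × 1167 s = 894146.1 Mb = 111.768 GB.
MPEG-4: 27.512 Mbps × 1167 s = 32106.5 Mb = 4.013 GB.
Saving: 111.768 − 4.013 = 107.755 GB.

107.75 GB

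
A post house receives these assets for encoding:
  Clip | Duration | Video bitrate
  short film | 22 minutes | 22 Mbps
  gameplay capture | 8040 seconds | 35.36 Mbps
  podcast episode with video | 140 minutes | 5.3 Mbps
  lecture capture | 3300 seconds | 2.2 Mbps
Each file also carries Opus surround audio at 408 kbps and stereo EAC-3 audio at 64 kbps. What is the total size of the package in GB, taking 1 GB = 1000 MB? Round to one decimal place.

46.9 GB

Audio total: 408 + 64 = 472 kbps = 0.472 Mbps.
short film: 22.472 Mbps × 1320 s = 29663.0 Mb
gameplay capture: 35.832 Mbps × 8040 s = 288089.3 Mb
podcast episode with video: 5.772 Mbps × 8400 s = 48484.8 Mb
lecture capture: 2.672 Mbps × 3300 s = 8817.6 Mb
Total: 375054.7 Mb = 46881.8 MB.
= 46.88 GB.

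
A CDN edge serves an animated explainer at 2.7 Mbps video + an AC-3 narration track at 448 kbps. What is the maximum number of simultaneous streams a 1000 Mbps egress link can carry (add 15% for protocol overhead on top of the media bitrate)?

276

Audio: 448 kbps = 0.448 Mbps.
Per-viewer media rate: 3.148 Mbps.
On the wire with 15% overhead: 3.620 Mbps.
1000 Mbps = 1,000 Mbps; 1,000 / 3.620 = 276.23 → 276 viewers.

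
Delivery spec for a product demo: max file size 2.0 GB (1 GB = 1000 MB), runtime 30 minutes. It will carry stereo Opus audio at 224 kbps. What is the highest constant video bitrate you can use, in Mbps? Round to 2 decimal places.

8.66 Mbps

Budget: 2.0 GB = 16000.0 Mb.
30 min = 1800 s
Total bitrate budget: 16000.0 Mb / 1800 s = 8.889 Mbps.
Audio: 224 kbps = 0.224 Mbps.
Video: 8.889 − 0.224 = 8.665 Mbps.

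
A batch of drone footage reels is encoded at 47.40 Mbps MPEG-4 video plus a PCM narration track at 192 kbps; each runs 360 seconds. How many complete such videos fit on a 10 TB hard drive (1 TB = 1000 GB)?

4669

Audio: 192 kbps = 0.192 Mbps.
Total bitrate: 47.592 Mbps.
Per item: 47.592 Mbps × 360 s = 17,133 Mb = 2,142 MB.
Capacity: 10 TB = 80,000,000 Mb; 4669.32 items → 4669 complete.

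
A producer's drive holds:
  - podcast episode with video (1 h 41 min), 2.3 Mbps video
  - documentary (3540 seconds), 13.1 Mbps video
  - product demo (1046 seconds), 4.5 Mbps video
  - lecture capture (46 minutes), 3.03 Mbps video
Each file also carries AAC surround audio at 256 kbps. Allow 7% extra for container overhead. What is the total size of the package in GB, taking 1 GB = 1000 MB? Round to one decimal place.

Audio: 256 kbps = 0.256 Mbps.
podcast episode with video: 2.556 Mbps × 6060 s × 1.07 = 16573.6 Mb
documentary: 13.356 Mbps × 3540 s × 1.07 = 50589.9 Mb
product demo: 4.756 Mbps × 1046 s × 1.07 = 5323.0 Mb
lecture capture: 3.286 Mbps × 2760 s × 1.07 = 9704.2 Mb
Total: 82190.7 Mb = 10273.8 MB.
= 10.27 GB.

10.3 GB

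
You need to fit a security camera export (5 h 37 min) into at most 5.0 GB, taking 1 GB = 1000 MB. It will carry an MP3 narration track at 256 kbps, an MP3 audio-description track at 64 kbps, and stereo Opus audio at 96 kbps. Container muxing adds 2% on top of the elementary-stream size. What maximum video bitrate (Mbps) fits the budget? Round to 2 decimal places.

1.52 Mbps

Budget: 5.0 GB = 40000.0 Mb.
Stream payload after overhead: 40000.0 / 1.02 = 39215.7 Mb.
5 h 37 min = 337 min = 20220 s
Total bitrate budget: 39215.7 Mb / 20220 s = 1.939 Mbps.
Audio total: 256 + 64 + 96 = 416 kbps = 0.416 Mbps.
Video: 1.939 − 0.416 = 1.523 Mbps.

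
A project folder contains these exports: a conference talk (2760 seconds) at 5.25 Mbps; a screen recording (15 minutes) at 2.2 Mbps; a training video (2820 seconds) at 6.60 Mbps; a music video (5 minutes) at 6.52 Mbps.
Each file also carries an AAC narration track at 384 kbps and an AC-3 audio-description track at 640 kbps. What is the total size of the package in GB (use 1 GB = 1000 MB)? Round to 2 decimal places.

5.50 GB

Audio total: 384 + 640 = 1024 kbps = 1.024 Mbps.
conference talk: 6.274 Mbps × 2760 s = 17316.2 Mb
screen recording: 3.224 Mbps × 900 s = 2901.6 Mb
training video: 7.624 Mbps × 2820 s = 21499.7 Mb
music video: 7.544 Mbps × 300 s = 2263.2 Mb
Total: 43980.7 Mb = 5497.6 MB.
= 5.498 GB.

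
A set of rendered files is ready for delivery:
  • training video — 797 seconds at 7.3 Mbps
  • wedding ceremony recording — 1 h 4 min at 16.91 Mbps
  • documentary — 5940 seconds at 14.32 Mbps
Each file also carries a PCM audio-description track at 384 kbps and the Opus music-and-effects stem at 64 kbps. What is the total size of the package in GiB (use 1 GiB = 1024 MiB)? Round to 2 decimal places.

Audio total: 384 + 64 = 448 kbps = 0.448 Mbps.
training video: 7.748 Mbps × 797 s = 6175.2 Mb
wedding ceremony recording: 17.358 Mbps × 3840 s = 66654.7 Mb
documentary: 14.768 Mbps × 5940 s = 87721.9 Mb
Total: 160551.8 Mb = 20069.0 MB.
= 18.69 GiB.

18.69 GiB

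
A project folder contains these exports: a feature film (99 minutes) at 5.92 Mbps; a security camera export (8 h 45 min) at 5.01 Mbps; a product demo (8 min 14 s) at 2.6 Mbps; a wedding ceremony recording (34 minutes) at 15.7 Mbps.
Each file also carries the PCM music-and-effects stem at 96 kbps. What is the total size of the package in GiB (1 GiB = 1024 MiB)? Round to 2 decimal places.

Audio: 96 kbps = 0.096 Mbps.
feature film: 6.016 Mbps × 5940 s = 35735.0 Mb
security camera export: 5.106 Mbps × 31500 s = 160839.0 Mb
product demo: 2.696 Mbps × 494 s = 1331.8 Mb
wedding ceremony recording: 15.796 Mbps × 2040 s = 32223.8 Mb
Total: 230129.7 Mb = 28766.2 MB.
= 26.79 GiB.

26.79 GiB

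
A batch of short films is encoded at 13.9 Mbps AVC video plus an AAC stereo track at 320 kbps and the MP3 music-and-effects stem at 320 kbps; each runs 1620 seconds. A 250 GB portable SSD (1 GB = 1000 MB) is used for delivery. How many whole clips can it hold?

Audio total: 320 + 320 = 640 kbps = 0.640 Mbps.
Total bitrate: 14.540 Mbps.
Per item: 14.540 Mbps × 1620 s = 23,555 Mb = 2,944 MB.
Capacity: 250 GB = 2,000,000 Mb; 84.91 items → 84 complete.

84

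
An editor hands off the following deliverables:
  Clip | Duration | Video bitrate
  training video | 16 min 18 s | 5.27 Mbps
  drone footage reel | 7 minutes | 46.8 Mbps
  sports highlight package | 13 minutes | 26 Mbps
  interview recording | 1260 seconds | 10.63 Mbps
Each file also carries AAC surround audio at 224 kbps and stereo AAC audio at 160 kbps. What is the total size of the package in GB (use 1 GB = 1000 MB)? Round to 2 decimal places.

7.48 GB

Audio total: 224 + 160 = 384 kbps = 0.384 Mbps.
training video: 5.654 Mbps × 978 s = 5529.6 Mb
drone footage reel: 47.184 Mbps × 420 s = 19817.3 Mb
sports highlight package: 26.384 Mbps × 780 s = 20579.5 Mb
interview recording: 11.014 Mbps × 1260 s = 13877.6 Mb
Total: 59804.1 Mb = 7475.5 MB.
= 7.476 GB.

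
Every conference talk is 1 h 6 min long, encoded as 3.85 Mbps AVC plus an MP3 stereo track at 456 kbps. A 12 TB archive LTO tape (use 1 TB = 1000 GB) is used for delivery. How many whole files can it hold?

5629

1 h 6 min = 66 min = 3960 s
Audio: 456 kbps = 0.456 Mbps.
Total bitrate: 4.306 Mbps.
Per item: 4.306 Mbps × 3960 s = 17,052 Mb = 2,131 MB.
Capacity: 12 TB = 96,000,000 Mb; 5629.92 items → 5629 complete.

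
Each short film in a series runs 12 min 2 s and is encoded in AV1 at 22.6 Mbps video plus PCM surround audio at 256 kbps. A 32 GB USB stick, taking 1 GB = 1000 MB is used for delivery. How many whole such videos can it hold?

12 min 2 s = 722 s
Audio: 256 kbps = 0.256 Mbps.
Total bitrate: 22.856 Mbps.
Per item: 22.856 Mbps × 722 s = 16,502 Mb = 2,063 MB.
Capacity: 32 GB = 256,000 Mb; 15.51 items → 15 complete.

15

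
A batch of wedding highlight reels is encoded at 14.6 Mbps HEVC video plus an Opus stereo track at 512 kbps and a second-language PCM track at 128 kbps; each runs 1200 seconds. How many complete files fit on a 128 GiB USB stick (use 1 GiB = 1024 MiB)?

60

Audio total: 512 + 128 = 640 kbps = 0.640 Mbps.
Total bitrate: 15.240 Mbps.
Per item: 15.240 Mbps × 1200 s = 18,288 Mb = 2,286 MB.
Capacity: 128 GiB = 1,099,512 Mb; 60.12 items → 60 complete.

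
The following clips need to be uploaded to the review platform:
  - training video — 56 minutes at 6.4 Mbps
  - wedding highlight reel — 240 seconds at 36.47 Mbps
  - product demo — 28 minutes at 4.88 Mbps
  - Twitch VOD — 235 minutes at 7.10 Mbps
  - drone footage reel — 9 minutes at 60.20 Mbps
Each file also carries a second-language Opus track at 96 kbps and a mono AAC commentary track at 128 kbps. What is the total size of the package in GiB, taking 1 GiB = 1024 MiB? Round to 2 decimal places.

20.43 GiB

Audio total: 96 + 128 = 224 kbps = 0.224 Mbps.
training video: 6.624 Mbps × 3360 s = 22256.6 Mb
wedding highlight reel: 36.694 Mbps × 240 s = 8806.6 Mb
product demo: 5.104 Mbps × 1680 s = 8574.7 Mb
Twitch VOD: 7.324 Mbps × 14100 s = 103268.4 Mb
drone footage reel: 60.424 Mbps × 540 s = 32629.0 Mb
Total: 175535.3 Mb = 21941.9 MB.
= 20.43 GiB.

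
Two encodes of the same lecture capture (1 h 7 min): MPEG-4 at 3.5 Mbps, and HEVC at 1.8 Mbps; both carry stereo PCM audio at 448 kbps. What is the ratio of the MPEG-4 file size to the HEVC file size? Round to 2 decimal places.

1 h 7 min = 67 min = 4020 s
Audio: 448 kbps = 0.448 Mbps.
MPEG-4: 3.948 Mbps × 4020 s = 15871.0 Mb = 1.984 GB.
HEVC: 2.248 Mbps × 4020 s = 9037.0 Mb = 1.130 GB.
Ratio: 1.984 / 1.130 = 1.756.

1.76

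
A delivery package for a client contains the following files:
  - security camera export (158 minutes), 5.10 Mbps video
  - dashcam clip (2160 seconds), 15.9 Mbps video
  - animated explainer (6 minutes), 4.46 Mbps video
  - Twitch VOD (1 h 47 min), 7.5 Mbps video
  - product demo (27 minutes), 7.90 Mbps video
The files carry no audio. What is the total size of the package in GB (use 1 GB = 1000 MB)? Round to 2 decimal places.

security camera export: 5.100 Mbps × 9480 s = 48348.0 Mb
dashcam clip: 15.900 Mbps × 2160 s = 34344.0 Mb
animated explainer: 4.460 Mbps × 360 s = 1605.6 Mb
Twitch VOD: 7.500 Mbps × 6420 s = 48150.0 Mb
product demo: 7.900 Mbps × 1620 s = 12798.0 Mb
Total: 145245.6 Mb = 18155.7 MB.
= 18.16 GB.

18.16 GB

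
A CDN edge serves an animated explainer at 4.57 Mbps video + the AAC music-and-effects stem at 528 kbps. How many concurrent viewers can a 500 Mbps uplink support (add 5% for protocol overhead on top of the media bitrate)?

93

Audio: 528 kbps = 0.528 Mbps.
Per-viewer media rate: 5.098 Mbps.
On the wire with 5% overhead: 5.353 Mbps.
500 Mbps = 500.0 Mbps; 500.0 / 5.353 = 93.41 → 93 viewers.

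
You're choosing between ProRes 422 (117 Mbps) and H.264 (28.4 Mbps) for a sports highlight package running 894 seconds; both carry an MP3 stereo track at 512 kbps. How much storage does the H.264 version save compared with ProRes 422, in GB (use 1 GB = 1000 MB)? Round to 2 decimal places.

9.90 GB

Audio: 512 kbps = 0.512 Mbps.
ProRes 422: 117.512 Mbps × 894 s = 105055.7 Mb = 13.132 GB.
H.264: 28.912 Mbps × 894 s = 25847.3 Mb = 3.231 GB.
Saving: 13.132 − 3.231 = 9.901 GB.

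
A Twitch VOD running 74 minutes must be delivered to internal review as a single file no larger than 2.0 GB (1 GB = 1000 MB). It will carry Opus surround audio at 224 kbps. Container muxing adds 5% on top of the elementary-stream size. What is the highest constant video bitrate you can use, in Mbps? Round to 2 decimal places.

Budget: 2.0 GB = 16000.0 Mb.
Stream payload after overhead: 16000.0 / 1.05 = 15238.1 Mb.
74 min = 4440 s
Total bitrate budget: 15238.1 Mb / 4440 s = 3.432 Mbps.
Audio: 224 kbps = 0.224 Mbps.
Video: 3.432 − 0.224 = 3.208 Mbps.

3.21 Mbps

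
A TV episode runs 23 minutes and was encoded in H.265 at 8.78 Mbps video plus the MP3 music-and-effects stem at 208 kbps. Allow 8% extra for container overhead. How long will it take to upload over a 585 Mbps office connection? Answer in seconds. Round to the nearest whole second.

23 seconds

23 min = 1380 s
Audio: 208 kbps = 0.208 Mbps.
Total bitrate: 8.988 Mbps.
File: 8.988 Mbps × 1380 s = 12403.4 Mb.
With 8% container overhead: ×1.08. → 13395.7 Mb.
At 585 Mbps: 13395.7 / 585 = 22.9 s ≈ 22.9 seconds.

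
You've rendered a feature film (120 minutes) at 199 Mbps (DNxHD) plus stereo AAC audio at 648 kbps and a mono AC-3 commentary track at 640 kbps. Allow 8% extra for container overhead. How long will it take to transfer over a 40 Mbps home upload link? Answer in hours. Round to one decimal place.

120 min = 7200 s
Audio total: 648 + 640 = 1288 kbps = 1.288 Mbps.
Total bitrate: 200.288 Mbps.
File: 200.288 Mbps × 7200 s = 1442073.6 Mb.
With 8% container overhead: ×1.08. → 1557439.5 Mb.
At 40 Mbps: 1557439.5 / 40 = 38936.0 s ≈ 10.8 hours.

10.8 hours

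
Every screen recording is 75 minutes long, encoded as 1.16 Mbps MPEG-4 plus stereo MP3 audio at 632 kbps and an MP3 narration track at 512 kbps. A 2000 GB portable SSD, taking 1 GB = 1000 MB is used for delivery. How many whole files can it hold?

75 min = 4500 s
Audio total: 632 + 512 = 1144 kbps = 1.144 Mbps.
Total bitrate: 2.304 Mbps.
Per item: 2.304 Mbps × 4500 s = 10,368 Mb = 1,296 MB.
Capacity: 2000 GB = 16,000,000 Mb; 1543.21 items → 1543 complete.

1543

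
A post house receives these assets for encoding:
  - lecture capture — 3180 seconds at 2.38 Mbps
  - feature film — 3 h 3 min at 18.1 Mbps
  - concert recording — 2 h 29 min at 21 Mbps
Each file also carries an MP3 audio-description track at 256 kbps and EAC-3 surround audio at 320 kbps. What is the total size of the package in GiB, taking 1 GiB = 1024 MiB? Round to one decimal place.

Audio total: 256 + 320 = 576 kbps = 0.576 Mbps.
lecture capture: 2.956 Mbps × 3180 s = 9400.1 Mb
feature film: 18.676 Mbps × 10980 s = 205062.5 Mb
concert recording: 21.576 Mbps × 8940 s = 192889.4 Mb
Total: 407352.0 Mb = 50919.0 MB.
= 47.42 GiB.

47.4 GiB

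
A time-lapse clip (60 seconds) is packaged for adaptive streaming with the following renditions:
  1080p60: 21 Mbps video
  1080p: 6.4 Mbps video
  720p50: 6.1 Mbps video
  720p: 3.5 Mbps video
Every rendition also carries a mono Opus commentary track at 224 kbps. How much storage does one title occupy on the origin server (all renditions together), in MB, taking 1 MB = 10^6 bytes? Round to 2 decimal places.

Audio: 224 kbps = 0.224 Mbps.
Sum of rendition bitrates: (21+0.224) + (6.4+0.224) + (6.1+0.224) + (3.5+0.224) = 37.896 Mbps.
× 60 s = 2,274 Mb = 284.2 MB = 284.2 MB.

284.22 MB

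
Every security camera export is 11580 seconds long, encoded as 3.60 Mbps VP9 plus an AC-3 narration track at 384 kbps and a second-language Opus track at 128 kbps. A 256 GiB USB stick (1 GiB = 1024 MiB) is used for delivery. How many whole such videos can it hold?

Audio total: 384 + 128 = 512 kbps = 0.512 Mbps.
Total bitrate: 4.112 Mbps.
Per item: 4.112 Mbps × 11580 s = 47,617 Mb = 5,952 MB.
Capacity: 256 GiB = 2,199,023 Mb; 46.18 items → 46 complete.

46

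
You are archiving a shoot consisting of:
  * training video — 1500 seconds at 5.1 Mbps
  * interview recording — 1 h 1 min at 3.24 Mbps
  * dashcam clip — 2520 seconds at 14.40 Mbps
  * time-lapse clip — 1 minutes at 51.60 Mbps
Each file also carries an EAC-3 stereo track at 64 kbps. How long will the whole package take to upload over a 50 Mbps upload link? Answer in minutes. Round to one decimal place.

19.8 minutes

Audio: 64 kbps = 0.064 Mbps.
training video: 5.164 Mbps × 1500 s = 7746.0 Mb
interview recording: 3.304 Mbps × 3660 s = 12092.6 Mb
dashcam clip: 14.464 Mbps × 2520 s = 36449.3 Mb
time-lapse clip: 51.664 Mbps × 60 s = 3099.8 Mb
Total: 59387.8 Mb = 7423.5 MB.
At 50 Mbps: 59387.8 / 50 = 1188 s ≈ 19.8 minutes.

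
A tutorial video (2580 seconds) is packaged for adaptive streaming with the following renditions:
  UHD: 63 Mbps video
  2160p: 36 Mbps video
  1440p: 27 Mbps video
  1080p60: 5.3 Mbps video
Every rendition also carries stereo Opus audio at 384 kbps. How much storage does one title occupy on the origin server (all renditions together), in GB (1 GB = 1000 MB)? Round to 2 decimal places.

Audio: 384 kbps = 0.384 Mbps.
Sum of rendition bitrates: (63+0.384) + (36+0.384) + (27+0.384) + (5.3+0.384) = 132.836 Mbps.
× 2580 s = 342,717 Mb = 42,840 MB = 42.84 GB.

42.84 GB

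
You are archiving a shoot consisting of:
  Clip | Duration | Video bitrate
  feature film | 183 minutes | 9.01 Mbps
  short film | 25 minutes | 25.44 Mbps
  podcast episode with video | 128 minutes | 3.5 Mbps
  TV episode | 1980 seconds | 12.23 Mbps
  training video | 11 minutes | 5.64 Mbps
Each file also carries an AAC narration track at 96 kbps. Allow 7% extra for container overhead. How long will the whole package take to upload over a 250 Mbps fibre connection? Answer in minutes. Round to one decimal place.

13.8 minutes

Audio: 96 kbps = 0.096 Mbps.
feature film: 9.106 Mbps × 10980 s × 1.07 = 106982.8 Mb
short film: 25.536 Mbps × 1500 s × 1.07 = 40985.3 Mb
podcast episode with video: 3.596 Mbps × 7680 s × 1.07 = 29550.5 Mb
TV episode: 12.326 Mbps × 1980 s × 1.07 = 26113.9 Mb
training video: 5.736 Mbps × 660 s × 1.07 = 4050.8 Mb
Total: 207683.1 Mb = 25960.4 MB.
At 250 Mbps: 207683.1 / 250 = 831 s ≈ 13.8 minutes.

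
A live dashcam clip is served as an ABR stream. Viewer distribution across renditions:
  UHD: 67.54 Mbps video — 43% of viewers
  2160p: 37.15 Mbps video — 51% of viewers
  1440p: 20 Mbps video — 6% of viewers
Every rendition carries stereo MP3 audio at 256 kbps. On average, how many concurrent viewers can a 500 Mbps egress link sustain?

Audio: 256 kbps = 0.256 Mbps.
Average per-viewer bitrate: 0.43×67.796 + 0.51×37.406 + 0.06×20.256 = 49.445 Mbps.
500 Mbps = 500.0 Mbps; 500.0 / 49.445 = 10.11 → 10.

10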